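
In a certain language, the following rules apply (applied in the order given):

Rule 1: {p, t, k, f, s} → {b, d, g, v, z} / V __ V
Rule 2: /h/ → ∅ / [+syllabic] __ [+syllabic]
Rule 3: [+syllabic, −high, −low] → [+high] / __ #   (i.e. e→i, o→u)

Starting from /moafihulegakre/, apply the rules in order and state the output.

moaviulegakri

Rule 1 (intervocalic voicing): /f/ is a voiceless obstruent between vowels /a/ and /i/, so it voices to [v]. /moafihulegakre/ → moavihulegakre.
Rule 2 (intervocalic h-deletion): /h/ occurs between vowels /i/ and /u/, so it deletes. /moavihulegakre/ → moaviulegakre.
Rule 3 (final vowel raising): /e/ is a mid vowel in word-final position, so it raises to [i]. /moaviulegakre/ → moaviulegakri.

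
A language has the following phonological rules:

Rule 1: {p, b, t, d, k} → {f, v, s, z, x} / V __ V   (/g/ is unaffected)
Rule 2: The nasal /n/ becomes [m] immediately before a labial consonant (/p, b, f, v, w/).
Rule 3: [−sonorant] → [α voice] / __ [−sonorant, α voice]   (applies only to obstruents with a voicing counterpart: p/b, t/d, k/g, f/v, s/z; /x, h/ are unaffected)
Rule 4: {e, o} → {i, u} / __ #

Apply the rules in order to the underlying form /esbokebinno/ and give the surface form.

ezboxevinnu

Rule 1 (intervocalic spirantization): /k/ is a stop between vowels /o/ and /e/, so it spirantizes to the fricative [x]. /b/ is a stop between vowels /e/ and /i/, so it spirantizes to the fricative [v]. /esbokebinno/ → esboxevinno.
Rule 2 (nasal place assimilation): no segment meets the environment; /esboxevinno/ is unchanged.
Rule 3 (regressive voicing assimilation): /s/ precedes the voiced obstruent /b/, so it voices to [z] by assimilation. /esboxevinno/ → ezboxevinno.
Rule 4 (final vowel raising): /o/ is a mid vowel in word-final position, so it raises to [u]. /ezboxevinno/ → ezboxevinnu.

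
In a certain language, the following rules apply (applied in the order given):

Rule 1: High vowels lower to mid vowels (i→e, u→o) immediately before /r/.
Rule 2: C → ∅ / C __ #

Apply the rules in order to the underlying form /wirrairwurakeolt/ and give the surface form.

werraerworakeol

Rule 1 (pre-rhotic lowering): /i/ is a high vowel immediately before /r/, so it lowers to [e]. /i/ is a high vowel immediately before /r/, so it lowers to [e]. /u/ is a high vowel immediately before /r/, so it lowers to [o]. /wirrairwurakeolt/ → werraerworakeolt.
Rule 2 (final cluster simplification): /t/ is the second consonant of a word-final cluster /lt/, so it deletes. /werraerworakeolt/ → werraerworakeol.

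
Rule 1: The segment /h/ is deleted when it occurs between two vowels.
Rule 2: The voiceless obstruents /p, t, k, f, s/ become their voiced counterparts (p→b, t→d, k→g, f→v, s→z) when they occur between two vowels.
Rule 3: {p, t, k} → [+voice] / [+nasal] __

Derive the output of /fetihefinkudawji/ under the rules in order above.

fedievingudawji

Rule 1 (intervocalic h-deletion): /h/ occurs between vowels /i/ and /e/, so it deletes. /fetihefinkudawji/ → fetiefinkudawji.
Rule 2 (intervocalic voicing): /t/ is a voiceless obstruent between vowels /e/ and /i/, so it voices to [d]. /f/ is a voiceless obstruent between vowels /e/ and /i/, so it voices to [v]. /fetiefinkudawji/ → fedievinkudawji.
Rule 3 (post-nasal voicing): /k/ is a voiceless stop immediately after the nasal /n/, so it voices to [g]. /fedievinkudawji/ → fedievingudawji.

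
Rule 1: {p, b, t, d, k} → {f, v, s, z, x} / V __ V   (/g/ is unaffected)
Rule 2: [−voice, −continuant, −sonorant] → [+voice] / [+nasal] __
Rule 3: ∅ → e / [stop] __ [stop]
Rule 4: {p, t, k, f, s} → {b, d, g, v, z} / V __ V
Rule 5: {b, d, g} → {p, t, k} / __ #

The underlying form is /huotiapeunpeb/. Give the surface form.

huoziaveunbep

Rule 1 (intervocalic spirantization): /t/ is a stop between vowels /o/ and /i/, so it spirantizes to the fricative [s]. /p/ is a stop between vowels /a/ and /e/, so it spirantizes to the fricative [f]. /huotiapeunpeb/ → huosiafeunpeb.
Rule 2 (post-nasal voicing): /p/ is a voiceless stop immediately after the nasal /n/, so it voices to [b]. /huosiafeunpeb/ → huosiafeunbeb.
Rule 3 (stop-cluster e-epenthesis): no segment meets the environment; /huosiafeunbeb/ is unchanged.
Rule 4 (intervocalic voicing): /s/ is a voiceless obstruent between vowels /o/ and /i/, so it voices to [z]. /f/ is a voiceless obstruent between vowels /a/ and /e/, so it voices to [v]. /huosiafeunbeb/ → huoziaveunbeb.
Rule 5 (final devoicing): /b/ is a voiced stop in word-final position, so it devoices to [p]. /huoziaveunbeb/ → huoziaveunbep.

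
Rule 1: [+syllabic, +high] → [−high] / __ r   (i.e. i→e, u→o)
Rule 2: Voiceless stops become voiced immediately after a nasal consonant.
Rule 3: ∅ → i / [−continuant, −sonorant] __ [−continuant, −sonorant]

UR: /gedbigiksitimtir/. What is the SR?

gedibigiksitimder

Rule 1 (pre-rhotic lowering): /i/ is a high vowel immediately before /r/, so it lowers to [e]. /gedbigiksitimtir/ → gedbigiksitimter.
Rule 2 (post-nasal voicing): /t/ is a voiceless stop immediately after the nasal /m/, so it voices to [d]. /gedbigiksitimter/ → gedbigiksitimder.
Rule 3 (stop-cluster i-epenthesis): /d/ and /b/ form a stop–stop cluster, so [i] is inserted between them. /gedbigiksitimder/ → gedibigiksitimder.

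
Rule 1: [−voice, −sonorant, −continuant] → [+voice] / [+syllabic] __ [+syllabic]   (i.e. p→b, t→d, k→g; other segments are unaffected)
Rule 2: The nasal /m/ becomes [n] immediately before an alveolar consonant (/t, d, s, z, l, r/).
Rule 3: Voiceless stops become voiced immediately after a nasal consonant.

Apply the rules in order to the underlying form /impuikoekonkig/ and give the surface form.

imbuigoegongig

Rule 1 (intervocalic voicing): /k/ is a voiceless stop between vowels /i/ and /o/, so it voices to [g]. /k/ is a voiceless stop between vowels /e/ and /o/, so it voices to [g]. /impuikoekonkig/ → impuigoegonkig.
Rule 2 (nasal place assimilation): no segment meets the environment; /impuigoegonkig/ is unchanged.
Rule 3 (post-nasal voicing): /p/ is a voiceless stop immediately after the nasal /m/, so it voices to [b]. /k/ is a voiceless stop immediately after the nasal /n/, so it voices to [g]. /impuigoegonkig/ → imbuigoegongig.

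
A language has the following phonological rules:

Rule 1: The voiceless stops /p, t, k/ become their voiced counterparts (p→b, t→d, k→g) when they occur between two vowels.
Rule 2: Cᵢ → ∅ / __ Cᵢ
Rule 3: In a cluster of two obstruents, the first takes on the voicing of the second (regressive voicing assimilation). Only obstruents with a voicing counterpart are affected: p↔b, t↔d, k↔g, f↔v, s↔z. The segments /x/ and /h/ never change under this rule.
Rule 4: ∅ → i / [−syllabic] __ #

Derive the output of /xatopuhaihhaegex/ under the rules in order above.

Rule 1 (intervocalic voicing): /t/ is a voiceless stop between vowels /a/ and /o/, so it voices to [d]. /p/ is a voiceless stop between vowels /o/ and /u/, so it voices to [b]. /xatopuhaihhaegex/ → xadobuhaihhaegex.
Rule 2 (degemination): /hh/ is a geminate; the first /h/ deletes. /xadobuhaihhaegex/ → xadobuhaihaegex.
Rule 3 (regressive voicing assimilation): no segment meets the environment; /xadobuhaihaegex/ is unchanged.
Rule 4 (final i-epenthesis): the form ends in the consonant /x/, so [i] is inserted word-finally. /xadobuhaihaegex/ → xadobuhaihaegexi.

xadobuhaihaegexi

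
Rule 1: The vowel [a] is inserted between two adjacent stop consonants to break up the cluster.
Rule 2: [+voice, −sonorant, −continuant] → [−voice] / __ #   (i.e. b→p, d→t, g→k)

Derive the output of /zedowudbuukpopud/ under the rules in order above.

Rule 1 (stop-cluster a-epenthesis): /d/ and /b/ form a stop–stop cluster, so [a] is inserted between them. /k/ and /p/ form a stop–stop cluster, so [a] is inserted between them. /zedowudbuukpopud/ → zedowudabuukapopud.
Rule 2 (final devoicing): /d/ is a voiced stop in word-final position, so it devoices to [t]. /zedowudabuukapopud/ → zedowudabuukapoput.

zedowudabuukapoput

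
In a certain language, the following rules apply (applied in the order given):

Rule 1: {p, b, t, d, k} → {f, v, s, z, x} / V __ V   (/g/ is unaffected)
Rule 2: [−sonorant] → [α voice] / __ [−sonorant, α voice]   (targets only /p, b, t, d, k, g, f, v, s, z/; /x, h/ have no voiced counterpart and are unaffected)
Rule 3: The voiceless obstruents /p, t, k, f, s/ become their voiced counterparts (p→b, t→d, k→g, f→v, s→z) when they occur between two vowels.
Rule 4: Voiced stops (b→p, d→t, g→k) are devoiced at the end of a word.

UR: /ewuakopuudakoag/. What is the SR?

Rule 1 (intervocalic spirantization): /k/ is a stop between vowels /a/ and /o/, so it spirantizes to the fricative [x]. /p/ is a stop between vowels /o/ and /u/, so it spirantizes to the fricative [f]. /d/ is a stop between vowels /u/ and /a/, so it spirantizes to the fricative [z]. /k/ is a stop between vowels /a/ and /o/, so it spirantizes to the fricative [x]. /ewuakopuudakoag/ → ewuaxofuuzaxoag.
Rule 2 (regressive voicing assimilation): no segment meets the environment; /ewuaxofuuzaxoag/ is unchanged.
Rule 3 (intervocalic voicing): /f/ is a voiceless obstruent between vowels /o/ and /u/, so it voices to [v]. /ewuaxofuuzaxoag/ → ewuaxovuuzaxoag.
Rule 4 (final devoicing): /g/ is a voiced stop in word-final position, so it devoices to [k]. /ewuaxovuuzaxoag/ → ewuaxovuuzaxoak.

ewuaxovuuzaxoak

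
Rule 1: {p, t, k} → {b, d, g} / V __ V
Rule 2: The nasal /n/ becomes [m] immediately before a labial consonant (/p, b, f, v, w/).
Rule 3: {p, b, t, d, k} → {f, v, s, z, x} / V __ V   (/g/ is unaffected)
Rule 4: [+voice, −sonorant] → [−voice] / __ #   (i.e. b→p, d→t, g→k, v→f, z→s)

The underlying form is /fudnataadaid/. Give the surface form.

Rule 1 (intervocalic voicing): /t/ is a voiceless stop between vowels /a/ and /a/, so it voices to [d]. /fudnataadaid/ → fudnadaadaid.
Rule 2 (nasal place assimilation): no segment meets the environment; /fudnadaadaid/ is unchanged.
Rule 3 (intervocalic spirantization): /d/ is a stop between vowels /a/ and /a/, so it spirantizes to the fricative [z]. /d/ is a stop between vowels /a/ and /a/, so it spirantizes to the fricative [z]. /fudnadaadaid/ → fudnazaazaid.
Rule 4 (final devoicing): /d/ is a voiced obstruent in word-final position, so it devoices to [t]. /fudnazaazaid/ → fudnazaazait.

fudnazaazait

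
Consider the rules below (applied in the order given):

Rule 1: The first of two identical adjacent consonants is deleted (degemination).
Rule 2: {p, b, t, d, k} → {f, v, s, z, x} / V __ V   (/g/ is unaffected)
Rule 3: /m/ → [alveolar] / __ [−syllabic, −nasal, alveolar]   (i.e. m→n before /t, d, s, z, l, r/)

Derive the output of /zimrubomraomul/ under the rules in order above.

Rule 1 (degemination): no segment meets the environment; /zimrubomraomul/ is unchanged.
Rule 2 (intervocalic spirantization): /b/ is a stop between vowels /u/ and /o/, so it spirantizes to the fricative [v]. /zimrubomraomul/ → zimruvomraomul.
Rule 3 (nasal place assimilation): /m/ precedes the alveolar consonant /r/, so it assimilates in place to [n]. /m/ precedes the alveolar consonant /r/, so it assimilates in place to [n]. /zimruvomraomul/ → zinruvonraomul.

zinruvonraomul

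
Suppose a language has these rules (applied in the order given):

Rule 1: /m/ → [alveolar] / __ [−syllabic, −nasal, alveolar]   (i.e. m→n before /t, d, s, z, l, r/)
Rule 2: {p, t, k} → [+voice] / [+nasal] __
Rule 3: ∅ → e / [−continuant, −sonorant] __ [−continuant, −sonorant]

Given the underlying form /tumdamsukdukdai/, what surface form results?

tundansukedukedai

Rule 1 (nasal place assimilation): /m/ precedes the alveolar consonant /d/, so it assimilates in place to [n]. /m/ precedes the alveolar consonant /s/, so it assimilates in place to [n]. /tumdamsukdukdai/ → tundansukdukdai.
Rule 2 (post-nasal voicing): no segment meets the environment; /tundansukdukdai/ is unchanged.
Rule 3 (stop-cluster e-epenthesis): /k/ and /d/ form a stop–stop cluster, so [e] is inserted between them. /k/ and /d/ form a stop–stop cluster, so [e] is inserted between them. /tundansukdukdai/ → tundansukedukedai.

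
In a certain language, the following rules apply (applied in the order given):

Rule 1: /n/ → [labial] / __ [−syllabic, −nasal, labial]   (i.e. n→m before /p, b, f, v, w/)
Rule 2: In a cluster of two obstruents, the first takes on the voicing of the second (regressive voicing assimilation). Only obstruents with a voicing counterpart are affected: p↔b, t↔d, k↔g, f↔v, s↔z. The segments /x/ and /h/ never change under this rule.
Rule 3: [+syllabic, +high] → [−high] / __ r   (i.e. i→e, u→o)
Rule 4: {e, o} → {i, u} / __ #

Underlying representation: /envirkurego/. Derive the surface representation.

emverkoregu

Rule 1 (nasal place assimilation): /n/ precedes the labial consonant /v/, so it assimilates in place to [m]. /envirkurego/ → emvirkurego.
Rule 2 (regressive voicing assimilation): no segment meets the environment; /emvirkurego/ is unchanged.
Rule 3 (pre-rhotic lowering): /i/ is a high vowel immediately before /r/, so it lowers to [e]. /u/ is a high vowel immediately before /r/, so it lowers to [o]. /emvirkurego/ → emverkorego.
Rule 4 (final vowel raising): /o/ is a mid vowel in word-final position, so it raises to [u]. /emverkorego/ → emverkoregu.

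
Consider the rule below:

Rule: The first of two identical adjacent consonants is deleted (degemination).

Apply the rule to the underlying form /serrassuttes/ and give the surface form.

/rr/ is a geminate; the first /r/ deletes.
/ss/ is a geminate; the first /s/ deletes.
/tt/ is a geminate; the first /t/ deletes.
Surface form: [serasutes].

serasutes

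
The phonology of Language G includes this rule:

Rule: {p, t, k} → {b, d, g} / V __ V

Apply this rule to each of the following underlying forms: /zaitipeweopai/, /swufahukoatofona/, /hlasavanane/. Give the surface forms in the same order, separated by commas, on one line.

/zaitipeweopai/: /t/ is a voiceless stop between vowels /i/ and /i/, so it voices to [d]. /p/ is a voiceless stop between vowels /i/ and /e/, so it voices to [b]. /p/ is a voiceless stop between vowels /o/ and /a/, so it voices to [b]. → [zaidibeweobai].
/swufahukoatofona/: /k/ is a voiceless stop between vowels /u/ and /o/, so it voices to [g]. /t/ is a voiceless stop between vowels /a/ and /o/, so it voices to [d]. → [swufahugoadofona].
/hlasavanane/: the rule's environment is not met; surfaces unchanged as [hlasavanane].

zaidibeweobai, swufahugoadofona, hlasavanane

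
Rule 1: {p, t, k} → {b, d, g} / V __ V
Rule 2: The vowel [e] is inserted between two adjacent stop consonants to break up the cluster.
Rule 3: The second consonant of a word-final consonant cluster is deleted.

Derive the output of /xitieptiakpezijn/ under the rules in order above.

Rule 1 (intervocalic voicing): /t/ is a voiceless stop between vowels /i/ and /i/, so it voices to [d]. /xitieptiakpezijn/ → xidieptiakpezijn.
Rule 2 (stop-cluster e-epenthesis): /p/ and /t/ form a stop–stop cluster, so [e] is inserted between them. /k/ and /p/ form a stop–stop cluster, so [e] is inserted between them. /xidieptiakpezijn/ → xidiepetiakepezijn.
Rule 3 (final cluster simplification): /n/ is the second consonant of a word-final cluster /jn/, so it deletes. /xidiepetiakepezijn/ → xidiepetiakepezij.

xidiepetiakepezij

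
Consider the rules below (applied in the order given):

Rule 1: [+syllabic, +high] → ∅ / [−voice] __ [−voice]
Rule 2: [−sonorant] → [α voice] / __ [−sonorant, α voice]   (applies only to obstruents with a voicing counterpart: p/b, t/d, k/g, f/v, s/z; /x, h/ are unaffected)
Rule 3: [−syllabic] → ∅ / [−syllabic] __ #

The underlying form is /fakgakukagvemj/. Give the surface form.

Rule 1 (high vowel syncope): /u/ is a high vowel flanked by voiceless consonants /k/ and /k/, so it deletes. /fakgakukagvemj/ → fakgakkagvemj.
Rule 2 (regressive voicing assimilation): /k/ precedes the voiced obstruent /g/, so it voices to [g] by assimilation. /fakgakkagvemj/ → faggakkagvemj.
Rule 3 (final cluster simplification): /j/ is the second consonant of a word-final cluster /mj/, so it deletes. /faggakkagvemj/ → faggakkagvem.

faggakkagvem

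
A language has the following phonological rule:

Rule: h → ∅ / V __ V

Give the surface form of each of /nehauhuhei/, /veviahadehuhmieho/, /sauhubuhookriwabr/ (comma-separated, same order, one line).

neauuei, veviaadeuhmieo, sauubuookriwabr

/nehauhuhei/: /h/ occurs between vowels /e/ and /a/, so it deletes. /h/ occurs between vowels /u/ and /u/, so it deletes. /h/ occurs between vowels /u/ and /e/, so it deletes. → [neauuei].
/veviahadehuhmieho/: /h/ occurs between vowels /a/ and /a/, so it deletes. /h/ occurs between vowels /e/ and /u/, so it deletes. /h/ occurs between vowels /e/ and /o/, so it deletes. → [veviaadeuhmieo].
/sauhubuhookriwabr/: /h/ occurs between vowels /u/ and /u/, so it deletes. /h/ occurs between vowels /u/ and /o/, so it deletes. → [sauubuookriwabr].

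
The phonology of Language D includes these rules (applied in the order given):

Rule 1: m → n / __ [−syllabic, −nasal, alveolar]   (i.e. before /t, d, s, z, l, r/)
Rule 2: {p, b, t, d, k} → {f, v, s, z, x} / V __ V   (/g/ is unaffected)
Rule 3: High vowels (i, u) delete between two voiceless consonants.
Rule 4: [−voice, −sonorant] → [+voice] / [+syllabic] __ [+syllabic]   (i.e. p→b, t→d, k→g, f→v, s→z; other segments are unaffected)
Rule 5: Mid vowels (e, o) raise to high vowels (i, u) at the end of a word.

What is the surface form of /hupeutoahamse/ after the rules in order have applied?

Rule 1 (nasal place assimilation): /m/ precedes the alveolar consonant /s/, so it assimilates in place to [n]. /hupeutoahamse/ → hupeutoahanse.
Rule 2 (intervocalic spirantization): /p/ is a stop between vowels /u/ and /e/, so it spirantizes to the fricative [f]. /t/ is a stop between vowels /u/ and /o/, so it spirantizes to the fricative [s]. /hupeutoahanse/ → hufeusoahanse.
Rule 3 (high vowel syncope): /u/ is a high vowel flanked by voiceless consonants /h/ and /f/, so it deletes. /hufeusoahanse/ → hfeusoahanse.
Rule 4 (intervocalic voicing): /s/ is a voiceless obstruent between vowels /u/ and /o/, so it voices to [z]. /hfeusoahanse/ → hfeuzoahanse.
Rule 5 (final vowel raising): /e/ is a mid vowel in word-final position, so it raises to [i]. /hfeuzoahanse/ → hfeuzoahansi.

hfeuzoahansi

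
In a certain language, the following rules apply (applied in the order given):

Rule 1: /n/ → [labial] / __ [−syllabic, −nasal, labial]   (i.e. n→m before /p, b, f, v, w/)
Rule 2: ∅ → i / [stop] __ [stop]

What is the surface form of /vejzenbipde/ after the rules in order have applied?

vejzembipide

Rule 1 (nasal place assimilation): /n/ precedes the labial consonant /b/, so it assimilates in place to [m]. /vejzenbipde/ → vejzembipde.
Rule 2 (stop-cluster i-epenthesis): /p/ and /d/ form a stop–stop cluster, so [i] is inserted between them. /vejzembipde/ → vejzembipide.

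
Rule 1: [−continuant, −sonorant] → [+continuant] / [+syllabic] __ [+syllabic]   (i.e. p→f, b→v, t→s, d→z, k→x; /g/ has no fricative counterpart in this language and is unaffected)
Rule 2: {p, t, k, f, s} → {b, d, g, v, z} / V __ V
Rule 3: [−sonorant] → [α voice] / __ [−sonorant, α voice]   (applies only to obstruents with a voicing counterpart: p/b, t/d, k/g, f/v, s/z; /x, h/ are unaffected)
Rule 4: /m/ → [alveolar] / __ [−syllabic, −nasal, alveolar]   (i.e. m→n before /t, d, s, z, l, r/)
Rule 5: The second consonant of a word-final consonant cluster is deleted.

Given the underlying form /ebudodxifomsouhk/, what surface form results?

evuzotxivonsouh

Rule 1 (intervocalic spirantization): /b/ is a stop between vowels /e/ and /u/, so it spirantizes to the fricative [v]. /d/ is a stop between vowels /u/ and /o/, so it spirantizes to the fricative [z]. /ebudodxifomsouhk/ → evuzodxifomsouhk.
Rule 2 (intervocalic voicing): /f/ is a voiceless obstruent between vowels /i/ and /o/, so it voices to [v]. /evuzodxifomsouhk/ → evuzodxivomsouhk.
Rule 3 (regressive voicing assimilation): /d/ precedes the voiceless obstruent /x/, so it devoices to [t] by assimilation. /evuzodxivomsouhk/ → evuzotxivomsouhk.
Rule 4 (nasal place assimilation): /m/ precedes the alveolar consonant /s/, so it assimilates in place to [n]. /evuzotxivomsouhk/ → evuzotxivonsouhk.
Rule 5 (final cluster simplification): /k/ is the second consonant of a word-final cluster /hk/, so it deletes. /evuzotxivonsouhk/ → evuzotxivonsouh.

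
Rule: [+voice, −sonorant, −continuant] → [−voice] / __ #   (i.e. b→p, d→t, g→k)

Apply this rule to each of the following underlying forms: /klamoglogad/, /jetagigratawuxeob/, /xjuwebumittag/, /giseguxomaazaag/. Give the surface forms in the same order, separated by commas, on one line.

klamoglogat, jetagigratawuxeop, xjuwebumittak, giseguxomaazaak

/klamoglogad/: /d/ is a voiced stop in word-final position, so it devoices to [t]. → [klamoglogat].
/jetagigratawuxeob/: /b/ is a voiced stop in word-final position, so it devoices to [p]. → [jetagigratawuxeop].
/xjuwebumittag/: /g/ is a voiced stop in word-final position, so it devoices to [k]. → [xjuwebumittak].
/giseguxomaazaag/: /g/ is a voiced stop in word-final position, so it devoices to [k]. → [giseguxomaazaak].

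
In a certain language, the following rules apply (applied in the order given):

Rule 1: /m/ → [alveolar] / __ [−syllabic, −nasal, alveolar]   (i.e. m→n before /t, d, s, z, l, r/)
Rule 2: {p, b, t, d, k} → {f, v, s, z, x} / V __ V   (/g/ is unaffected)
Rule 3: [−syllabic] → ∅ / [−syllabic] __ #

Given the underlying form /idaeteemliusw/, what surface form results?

izaeseenlius

Rule 1 (nasal place assimilation): /m/ precedes the alveolar consonant /l/, so it assimilates in place to [n]. /idaeteemliusw/ → idaeteenliusw.
Rule 2 (intervocalic spirantization): /d/ is a stop between vowels /i/ and /a/, so it spirantizes to the fricative [z]. /t/ is a stop between vowels /e/ and /e/, so it spirantizes to the fricative [s]. /idaeteenliusw/ → izaeseenliusw.
Rule 3 (final cluster simplification): /w/ is the second consonant of a word-final cluster /sw/, so it deletes. /izaeseenliusw/ → izaeseenlius.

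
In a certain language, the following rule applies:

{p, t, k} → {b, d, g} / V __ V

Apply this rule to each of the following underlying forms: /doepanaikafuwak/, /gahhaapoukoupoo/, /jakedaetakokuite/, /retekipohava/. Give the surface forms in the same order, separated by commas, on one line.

/doepanaikafuwak/: /p/ is a voiceless stop between vowels /e/ and /a/, so it voices to [b]. /k/ is a voiceless stop between vowels /i/ and /a/, so it voices to [g]. → [doebanaigafuwak].
/gahhaapoukoupoo/: /p/ is a voiceless stop between vowels /a/ and /o/, so it voices to [b]. /k/ is a voiceless stop between vowels /u/ and /o/, so it voices to [g]. /p/ is a voiceless stop between vowels /u/ and /o/, so it voices to [b]. → [gahhaabougouboo].
/jakedaetakokuite/: /k/ is a voiceless stop between vowels /a/ and /e/, so it voices to [g]. /t/ is a voiceless stop between vowels /e/ and /a/, so it voices to [d]. /k/ is a voiceless stop between vowels /a/ and /o/, so it voices to [g]. /k/ is a voiceless stop between vowels /o/ and /u/, so it voices to [g]. /t/ is a voiceless stop between vowels /i/ and /e/, so it voices to [d]. → [jagedaedagoguide].
/retekipohava/: /t/ is a voiceless stop between vowels /e/ and /e/, so it voices to [d]. /k/ is a voiceless stop between vowels /e/ and /i/, so it voices to [g]. /p/ is a voiceless stop between vowels /i/ and /o/, so it voices to [b]. → [redegibohava].

doebanaigafuwak, gahhaabougouboo, jagedaedagoguide, redegibohava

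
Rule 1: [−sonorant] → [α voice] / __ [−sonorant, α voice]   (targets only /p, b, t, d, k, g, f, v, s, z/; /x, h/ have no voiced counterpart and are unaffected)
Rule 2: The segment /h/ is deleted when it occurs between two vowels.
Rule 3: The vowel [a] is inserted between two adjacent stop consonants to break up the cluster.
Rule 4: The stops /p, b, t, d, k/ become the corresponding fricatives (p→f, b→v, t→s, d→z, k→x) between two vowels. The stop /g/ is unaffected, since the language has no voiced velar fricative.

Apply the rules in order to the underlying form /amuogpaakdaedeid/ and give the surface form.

amuoxafaagazaezeid

Rule 1 (regressive voicing assimilation): /g/ precedes the voiceless obstruent /p/, so it devoices to [k] by assimilation. /k/ precedes the voiced obstruent /d/, so it voices to [g] by assimilation. /amuogpaakdaedeid/ → amuokpaagdaedeid.
Rule 2 (intervocalic h-deletion): no segment meets the environment; /amuokpaagdaedeid/ is unchanged.
Rule 3 (stop-cluster a-epenthesis): /k/ and /p/ form a stop–stop cluster, so [a] is inserted between them. /g/ and /d/ form a stop–stop cluster, so [a] is inserted between them. /amuokpaagdaedeid/ → amuokapaagadaedeid.
Rule 4 (intervocalic spirantization): /k/ is a stop between vowels /o/ and /a/, so it spirantizes to the fricative [x]. /p/ is a stop between vowels /a/ and /a/, so it spirantizes to the fricative [f]. /d/ is a stop between vowels /a/ and /a/, so it spirantizes to the fricative [z]. /d/ is a stop between vowels /e/ and /e/, so it spirantizes to the fricative [z]. /amuokapaagadaedeid/ → amuoxafaagazaezeid.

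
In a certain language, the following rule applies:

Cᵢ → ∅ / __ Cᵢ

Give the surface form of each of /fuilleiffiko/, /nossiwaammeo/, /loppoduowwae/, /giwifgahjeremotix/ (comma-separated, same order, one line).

fuileifiko, nosiwaameo, lopoduowae, giwifgahjeremotix

/fuilleiffiko/: /ll/ is a geminate; the first /l/ deletes. /ff/ is a geminate; the first /f/ deletes. → [fuileifiko].
/nossiwaammeo/: /ss/ is a geminate; the first /s/ deletes. /mm/ is a geminate; the first /m/ deletes. → [nosiwaameo].
/loppoduowwae/: /pp/ is a geminate; the first /p/ deletes. /ww/ is a geminate; the first /w/ deletes. → [lopoduowae].
/giwifgahjeremotix/: the rule's environment is not met; surfaces unchanged as [giwifgahjeremotix].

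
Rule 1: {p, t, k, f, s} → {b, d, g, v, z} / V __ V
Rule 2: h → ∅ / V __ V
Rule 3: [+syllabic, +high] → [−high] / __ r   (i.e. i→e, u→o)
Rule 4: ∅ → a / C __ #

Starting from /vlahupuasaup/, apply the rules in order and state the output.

Rule 1 (intervocalic voicing): /p/ is a voiceless obstruent between vowels /u/ and /u/, so it voices to [b]. /s/ is a voiceless obstruent between vowels /a/ and /a/, so it voices to [z]. /vlahupuasaup/ → vlahubuazaup.
Rule 2 (intervocalic h-deletion): /h/ occurs between vowels /a/ and /u/, so it deletes. /vlahubuazaup/ → vlaubuazaup.
Rule 3 (pre-rhotic lowering): no segment meets the environment; /vlaubuazaup/ is unchanged.
Rule 4 (final a-epenthesis): the form ends in the consonant /p/, so [a] is inserted word-finally. /vlaubuazaup/ → vlaubuazaupa.

vlaubuazaupa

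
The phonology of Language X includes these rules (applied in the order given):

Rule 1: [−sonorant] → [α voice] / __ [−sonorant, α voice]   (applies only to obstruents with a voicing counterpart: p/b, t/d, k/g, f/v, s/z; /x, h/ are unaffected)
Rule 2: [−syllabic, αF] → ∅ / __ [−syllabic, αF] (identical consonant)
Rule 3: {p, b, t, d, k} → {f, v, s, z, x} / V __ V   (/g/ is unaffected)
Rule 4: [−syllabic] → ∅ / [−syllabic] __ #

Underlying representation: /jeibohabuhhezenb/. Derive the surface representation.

jeivohavuhezen

Rule 1 (regressive voicing assimilation): no segment meets the environment; /jeibohabuhhezenb/ is unchanged.
Rule 2 (degemination): /hh/ is a geminate; the first /h/ deletes. /jeibohabuhhezenb/ → jeibohabuhezenb.
Rule 3 (intervocalic spirantization): /b/ is a stop between vowels /i/ and /o/, so it spirantizes to the fricative [v]. /b/ is a stop between vowels /a/ and /u/, so it spirantizes to the fricative [v]. /jeibohabuhezenb/ → jeivohavuhezenb.
Rule 4 (final cluster simplification): /b/ is the second consonant of a word-final cluster /nb/, so it deletes. /jeivohavuhezenb/ → jeivohavuhezen.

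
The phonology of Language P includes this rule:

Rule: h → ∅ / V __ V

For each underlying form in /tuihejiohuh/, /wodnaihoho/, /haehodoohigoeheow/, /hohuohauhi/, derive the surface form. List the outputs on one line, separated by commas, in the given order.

tuiejiouh, wodnaioo, haeodooigoeeow, houoaui

/tuihejiohuh/: /h/ occurs between vowels /i/ and /e/, so it deletes. /h/ occurs between vowels /o/ and /u/, so it deletes. → [tuiejiouh].
/wodnaihoho/: /h/ occurs between vowels /i/ and /o/, so it deletes. /h/ occurs between vowels /o/ and /o/, so it deletes. → [wodnaioo].
/haehodoohigoeheow/: /h/ occurs between vowels /e/ and /o/, so it deletes. /h/ occurs between vowels /o/ and /i/, so it deletes. /h/ occurs between vowels /e/ and /e/, so it deletes. → [haeodooigoeeow].
/hohuohauhi/: /h/ occurs between vowels /o/ and /u/, so it deletes. /h/ occurs between vowels /o/ and /a/, so it deletes. /h/ occurs between vowels /u/ and /i/, so it deletes. → [houoaui].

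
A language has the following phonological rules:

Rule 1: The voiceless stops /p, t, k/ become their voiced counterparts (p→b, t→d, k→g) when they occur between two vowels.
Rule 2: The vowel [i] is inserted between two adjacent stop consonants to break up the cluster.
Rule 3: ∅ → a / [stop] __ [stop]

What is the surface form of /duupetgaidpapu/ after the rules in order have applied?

Rule 1 (intervocalic voicing): /p/ is a voiceless stop between vowels /u/ and /e/, so it voices to [b]. /p/ is a voiceless stop between vowels /a/ and /u/, so it voices to [b]. /duupetgaidpapu/ → duubetgaidpabu.
Rule 2 (stop-cluster i-epenthesis): /t/ and /g/ form a stop–stop cluster, so [i] is inserted between them. /d/ and /p/ form a stop–stop cluster, so [i] is inserted between them. /duubetgaidpabu/ → duubetigaidipabu.
Rule 3 (stop-cluster a-epenthesis): no segment meets the environment; /duubetigaidipabu/ is unchanged.

duubetigaidipabu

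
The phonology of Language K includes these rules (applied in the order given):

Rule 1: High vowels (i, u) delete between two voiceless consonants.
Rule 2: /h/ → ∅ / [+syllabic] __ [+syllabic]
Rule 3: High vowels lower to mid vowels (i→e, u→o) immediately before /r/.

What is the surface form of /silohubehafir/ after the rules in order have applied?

Rule 1 (high vowel syncope): no segment meets the environment; /silohubehafir/ is unchanged.
Rule 2 (intervocalic h-deletion): /h/ occurs between vowels /o/ and /u/, so it deletes. /h/ occurs between vowels /e/ and /a/, so it deletes. /silohubehafir/ → siloubeafir.
Rule 3 (pre-rhotic lowering): /i/ is a high vowel immediately before /r/, so it lowers to [e]. /siloubeafir/ → siloubeafer.

siloubeafer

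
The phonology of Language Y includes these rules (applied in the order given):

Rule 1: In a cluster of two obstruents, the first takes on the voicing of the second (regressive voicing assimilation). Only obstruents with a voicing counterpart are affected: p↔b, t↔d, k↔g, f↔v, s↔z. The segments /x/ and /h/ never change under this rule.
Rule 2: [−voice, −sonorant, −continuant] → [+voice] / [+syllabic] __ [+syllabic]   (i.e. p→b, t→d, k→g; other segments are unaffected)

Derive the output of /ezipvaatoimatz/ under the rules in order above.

ezibvaadoimadz

Rule 1 (regressive voicing assimilation): /p/ precedes the voiced obstruent /v/, so it voices to [b] by assimilation. /t/ precedes the voiced obstruent /z/, so it voices to [d] by assimilation. /ezipvaatoimatz/ → ezibvaatoimadz.
Rule 2 (intervocalic voicing): /t/ is a voiceless stop between vowels /a/ and /o/, so it voices to [d]. /ezibvaatoimadz/ → ezibvaadoimadz.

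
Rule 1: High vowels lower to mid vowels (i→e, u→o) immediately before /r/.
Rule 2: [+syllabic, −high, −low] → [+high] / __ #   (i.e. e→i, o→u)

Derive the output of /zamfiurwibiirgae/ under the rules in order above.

zamfiorwibiergai

Rule 1 (pre-rhotic lowering): /u/ is a high vowel immediately before /r/, so it lowers to [o]. /i/ is a high vowel immediately before /r/, so it lowers to [e]. /zamfiurwibiirgae/ → zamfiorwibiergae.
Rule 2 (final vowel raising): /e/ is a mid vowel in word-final position, so it raises to [i]. /zamfiorwibiergae/ → zamfiorwibiergai.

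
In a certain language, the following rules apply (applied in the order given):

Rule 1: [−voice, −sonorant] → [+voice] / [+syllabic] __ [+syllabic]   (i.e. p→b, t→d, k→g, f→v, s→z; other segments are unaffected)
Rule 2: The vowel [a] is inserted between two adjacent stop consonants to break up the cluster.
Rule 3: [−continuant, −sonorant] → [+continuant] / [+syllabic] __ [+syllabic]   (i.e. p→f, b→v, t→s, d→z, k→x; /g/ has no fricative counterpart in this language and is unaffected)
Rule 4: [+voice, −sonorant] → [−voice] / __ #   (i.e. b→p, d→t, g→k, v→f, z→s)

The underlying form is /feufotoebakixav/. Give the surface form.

Rule 1 (intervocalic voicing): /f/ is a voiceless obstruent between vowels /u/ and /o/, so it voices to [v]. /t/ is a voiceless obstruent between vowels /o/ and /o/, so it voices to [d]. /k/ is a voiceless obstruent between vowels /a/ and /i/, so it voices to [g]. /feufotoebakixav/ → feuvodoebagixav.
Rule 2 (stop-cluster a-epenthesis): no segment meets the environment; /feuvodoebagixav/ is unchanged.
Rule 3 (intervocalic spirantization): /d/ is a stop between vowels /o/ and /o/, so it spirantizes to the fricative [z]. /b/ is a stop between vowels /e/ and /a/, so it spirantizes to the fricative [v]. /feuvodoebagixav/ → feuvozoevagixav.
Rule 4 (final devoicing): /v/ is a voiced obstruent in word-final position, so it devoices to [f]. /feuvozoevagixav/ → feuvozoevagixaf.

feuvozoevagixaf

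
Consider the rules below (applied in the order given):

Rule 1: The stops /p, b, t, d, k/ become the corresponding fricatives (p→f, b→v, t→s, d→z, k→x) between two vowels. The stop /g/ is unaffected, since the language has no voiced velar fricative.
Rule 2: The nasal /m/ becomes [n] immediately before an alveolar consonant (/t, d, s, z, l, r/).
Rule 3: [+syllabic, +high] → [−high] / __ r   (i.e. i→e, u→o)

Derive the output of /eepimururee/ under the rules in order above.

eefimororee

Rule 1 (intervocalic spirantization): /p/ is a stop between vowels /e/ and /i/, so it spirantizes to the fricative [f]. /eepimururee/ → eefimururee.
Rule 2 (nasal place assimilation): no segment meets the environment; /eefimururee/ is unchanged.
Rule 3 (pre-rhotic lowering): /u/ is a high vowel immediately before /r/, so it lowers to [o]. /u/ is a high vowel immediately before /r/, so it lowers to [o]. /eefimururee/ → eefimororee.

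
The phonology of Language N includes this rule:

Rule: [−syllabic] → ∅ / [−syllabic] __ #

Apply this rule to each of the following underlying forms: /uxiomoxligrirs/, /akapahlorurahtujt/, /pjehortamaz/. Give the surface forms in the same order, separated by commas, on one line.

/uxiomoxligrirs/: /s/ is the second consonant of a word-final cluster /rs/, so it deletes. → [uxiomoxligrir].
/akapahlorurahtujt/: /t/ is the second consonant of a word-final cluster /jt/, so it deletes. → [akapahlorurahtuj].
/pjehortamaz/: the rule's environment is not met; surfaces unchanged as [pjehortamaz].

uxiomoxligrir, akapahlorurahtuj, pjehortamaz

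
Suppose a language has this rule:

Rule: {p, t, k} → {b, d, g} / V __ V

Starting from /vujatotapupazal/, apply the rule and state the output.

/t/ is a voiceless stop between vowels /a/ and /o/, so it voices to [d].
/t/ is a voiceless stop between vowels /o/ and /a/, so it voices to [d].
/p/ is a voiceless stop between vowels /a/ and /u/, so it voices to [b].
/p/ is a voiceless stop between vowels /u/ and /a/, so it voices to [b].
Surface form: [vujadodabubazal].

vujadodabubazal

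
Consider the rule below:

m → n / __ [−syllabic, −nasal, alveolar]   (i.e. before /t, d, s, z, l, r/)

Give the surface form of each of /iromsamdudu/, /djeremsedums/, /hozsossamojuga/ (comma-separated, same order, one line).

/iromsamdudu/: /m/ precedes the alveolar consonant /s/, so it assimilates in place to [n]. /m/ precedes the alveolar consonant /d/, so it assimilates in place to [n]. → [ironsandudu].
/djeremsedums/: /m/ precedes the alveolar consonant /s/, so it assimilates in place to [n]. /m/ precedes the alveolar consonant /s/, so it assimilates in place to [n]. → [djerenseduns].
/hozsossamojuga/: the rule's environment is not met; surfaces unchanged as [hozsossamojuga].

ironsandudu, djerenseduns, hozsossamojuga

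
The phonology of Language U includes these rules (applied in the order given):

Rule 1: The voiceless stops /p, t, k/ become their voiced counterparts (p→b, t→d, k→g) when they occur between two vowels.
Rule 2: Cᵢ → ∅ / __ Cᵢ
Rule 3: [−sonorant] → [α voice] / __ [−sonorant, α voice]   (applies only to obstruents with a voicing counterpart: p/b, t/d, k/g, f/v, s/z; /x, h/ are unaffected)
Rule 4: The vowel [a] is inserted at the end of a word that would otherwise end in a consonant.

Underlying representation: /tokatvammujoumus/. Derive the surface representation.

togadvamujoumusa

Rule 1 (intervocalic voicing): /k/ is a voiceless stop between vowels /o/ and /a/, so it voices to [g]. /tokatvammujoumus/ → togatvammujoumus.
Rule 2 (degemination): /mm/ is a geminate; the first /m/ deletes. /togatvammujoumus/ → togatvamujoumus.
Rule 3 (regressive voicing assimilation): /t/ precedes the voiced obstruent /v/, so it voices to [d] by assimilation. /togatvamujoumus/ → togadvamujoumus.
Rule 4 (final a-epenthesis): the form ends in the consonant /s/, so [a] is inserted word-finally. /togadvamujoumus/ → togadvamujoumusa.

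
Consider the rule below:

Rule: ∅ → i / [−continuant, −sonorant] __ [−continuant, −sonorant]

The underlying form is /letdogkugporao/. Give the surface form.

letidogikugiporao

/t/ and /d/ form a stop–stop cluster, so [i] is inserted between them.
/g/ and /k/ form a stop–stop cluster, so [i] is inserted between them.
/g/ and /p/ form a stop–stop cluster, so [i] is inserted between them.
Surface form: [letidogikugiporao].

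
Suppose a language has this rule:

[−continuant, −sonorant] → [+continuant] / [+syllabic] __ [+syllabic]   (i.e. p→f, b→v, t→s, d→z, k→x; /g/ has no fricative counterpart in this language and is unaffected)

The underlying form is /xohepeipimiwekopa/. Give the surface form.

xohefeifimiwexofa

/p/ is a stop between vowels /e/ and /e/, so it spirantizes to the fricative [f].
/p/ is a stop between vowels /i/ and /i/, so it spirantizes to the fricative [f].
/k/ is a stop between vowels /e/ and /o/, so it spirantizes to the fricative [x].
/p/ is a stop between vowels /o/ and /a/, so it spirantizes to the fricative [f].
Surface form: [xohefeifimiwexofa].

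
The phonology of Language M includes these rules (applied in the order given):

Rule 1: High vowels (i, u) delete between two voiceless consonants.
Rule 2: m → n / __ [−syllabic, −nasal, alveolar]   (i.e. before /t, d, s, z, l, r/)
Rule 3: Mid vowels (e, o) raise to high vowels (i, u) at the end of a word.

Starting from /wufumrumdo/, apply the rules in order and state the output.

Rule 1 (high vowel syncope): no segment meets the environment; /wufumrumdo/ is unchanged.
Rule 2 (nasal place assimilation): /m/ precedes the alveolar consonant /r/, so it assimilates in place to [n]. /m/ precedes the alveolar consonant /d/, so it assimilates in place to [n]. /wufumrumdo/ → wufunrundo.
Rule 3 (final vowel raising): /o/ is a mid vowel in word-final position, so it raises to [u]. /wufunrundo/ → wufunrundu.

wufunrundu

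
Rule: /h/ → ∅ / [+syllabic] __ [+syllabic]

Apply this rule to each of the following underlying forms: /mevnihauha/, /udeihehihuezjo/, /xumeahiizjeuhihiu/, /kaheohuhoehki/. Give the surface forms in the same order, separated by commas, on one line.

/mevnihauha/: /h/ occurs between vowels /i/ and /a/, so it deletes. /h/ occurs between vowels /u/ and /a/, so it deletes. → [mevniaua].
/udeihehihuezjo/: /h/ occurs between vowels /i/ and /e/, so it deletes. /h/ occurs between vowels /e/ and /i/, so it deletes. /h/ occurs between vowels /i/ and /u/, so it deletes. → [udeieiuezjo].
/xumeahiizjeuhihiu/: /h/ occurs between vowels /a/ and /i/, so it deletes. /h/ occurs between vowels /u/ and /i/, so it deletes. /h/ occurs between vowels /i/ and /i/, so it deletes. → [xumeaiizjeuiiu].
/kaheohuhoehki/: /h/ occurs between vowels /a/ and /e/, so it deletes. /h/ occurs between vowels /o/ and /u/, so it deletes. /h/ occurs between vowels /u/ and /o/, so it deletes. → [kaeouoehki].

mevniaua, udeieiuezjo, xumeaiizjeuiiu, kaeouoehki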